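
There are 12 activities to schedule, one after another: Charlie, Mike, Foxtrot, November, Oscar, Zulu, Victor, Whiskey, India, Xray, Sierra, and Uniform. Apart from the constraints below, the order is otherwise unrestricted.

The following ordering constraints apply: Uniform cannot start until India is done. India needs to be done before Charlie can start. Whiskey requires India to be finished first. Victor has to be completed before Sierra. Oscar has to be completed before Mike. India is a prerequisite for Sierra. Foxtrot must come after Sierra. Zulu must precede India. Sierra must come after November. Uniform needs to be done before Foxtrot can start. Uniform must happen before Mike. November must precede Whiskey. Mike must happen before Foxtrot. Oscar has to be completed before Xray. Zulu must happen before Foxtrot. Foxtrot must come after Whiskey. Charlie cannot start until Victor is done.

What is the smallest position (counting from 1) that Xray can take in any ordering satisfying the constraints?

2

Working backwards through the constraints from Xray, its only required predecessor is Oscar.
So at minimum 1 activity comes before Xray, putting Xray no earlier than position 2. That position is achievable by scheduling exactly that predecessor first.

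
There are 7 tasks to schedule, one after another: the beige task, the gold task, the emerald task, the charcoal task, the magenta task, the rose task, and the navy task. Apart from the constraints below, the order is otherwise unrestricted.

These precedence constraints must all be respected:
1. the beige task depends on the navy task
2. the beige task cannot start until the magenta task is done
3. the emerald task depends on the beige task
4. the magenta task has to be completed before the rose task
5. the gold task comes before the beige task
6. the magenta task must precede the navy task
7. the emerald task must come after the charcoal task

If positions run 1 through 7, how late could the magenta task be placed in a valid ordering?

The tasks that are forced after the magenta task, directly or by a chain of constraints, are the beige task, the emerald task, the rose task, the navy task. That's 4 tasks.
So at least 4 tasks follow the magenta task, putting the magenta task no later than position 3. That position is achievable by scheduling everything else first.

3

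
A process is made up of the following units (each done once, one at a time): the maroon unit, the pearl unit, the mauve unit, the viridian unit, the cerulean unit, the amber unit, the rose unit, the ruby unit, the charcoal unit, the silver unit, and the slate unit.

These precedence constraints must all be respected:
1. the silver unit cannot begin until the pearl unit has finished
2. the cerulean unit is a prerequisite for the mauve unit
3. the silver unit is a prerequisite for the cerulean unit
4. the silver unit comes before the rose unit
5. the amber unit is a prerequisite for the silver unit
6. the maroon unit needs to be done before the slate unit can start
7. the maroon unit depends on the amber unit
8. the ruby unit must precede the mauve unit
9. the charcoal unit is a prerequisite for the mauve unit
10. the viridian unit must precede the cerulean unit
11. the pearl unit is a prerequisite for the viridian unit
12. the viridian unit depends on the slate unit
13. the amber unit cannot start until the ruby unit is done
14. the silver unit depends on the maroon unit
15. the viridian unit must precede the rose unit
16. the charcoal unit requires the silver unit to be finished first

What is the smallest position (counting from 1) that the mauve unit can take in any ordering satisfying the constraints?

10

Working backwards through the constraints from the mauve unit, its full set of required predecessors is the maroon unit, the pearl unit, the viridian unit, the cerulean unit, the amber unit, the ruby unit, the charcoal unit, the silver unit, the slate unit — 9 of them.
So at minimum 9 units come before the mauve unit, putting the mauve unit no earlier than position 10. That position is achievable by scheduling exactly those predecessors first.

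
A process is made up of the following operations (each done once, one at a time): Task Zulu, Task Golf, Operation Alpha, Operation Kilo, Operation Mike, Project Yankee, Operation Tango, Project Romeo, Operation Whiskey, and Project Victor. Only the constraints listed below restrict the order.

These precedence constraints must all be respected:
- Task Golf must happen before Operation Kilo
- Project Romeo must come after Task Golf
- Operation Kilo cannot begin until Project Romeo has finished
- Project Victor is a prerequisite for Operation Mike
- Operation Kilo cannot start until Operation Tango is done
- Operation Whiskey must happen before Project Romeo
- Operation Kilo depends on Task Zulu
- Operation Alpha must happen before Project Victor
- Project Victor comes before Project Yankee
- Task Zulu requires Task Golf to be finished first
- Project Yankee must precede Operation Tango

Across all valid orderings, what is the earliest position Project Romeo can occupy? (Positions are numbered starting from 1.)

The operations that are forced before Project Romeo, directly or transitively, are Task Golf, Operation Whiskey. That's 2 operations.
So at minimum 2 operations come before Project Romeo, putting Project Romeo no earlier than position 3. That position is achievable by scheduling exactly those predecessors first.

3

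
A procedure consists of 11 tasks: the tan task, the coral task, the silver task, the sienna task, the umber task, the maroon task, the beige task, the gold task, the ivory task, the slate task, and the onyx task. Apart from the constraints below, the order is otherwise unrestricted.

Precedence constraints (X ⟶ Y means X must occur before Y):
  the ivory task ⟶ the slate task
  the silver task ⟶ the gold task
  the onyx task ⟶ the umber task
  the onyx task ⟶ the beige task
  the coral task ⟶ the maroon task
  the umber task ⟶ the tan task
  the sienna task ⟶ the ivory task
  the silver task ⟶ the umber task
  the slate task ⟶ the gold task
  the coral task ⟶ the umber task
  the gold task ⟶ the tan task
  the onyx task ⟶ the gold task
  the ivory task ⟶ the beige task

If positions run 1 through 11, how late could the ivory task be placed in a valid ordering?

Every task that must follow the ivory task has to come after it. Tracing all chains starting from the ivory task, those tasks are: the tan task, the beige task, the gold task, the slate task — 4 in total.
With 4 mandatory successors out of 11 tasks total, the latest slot for the ivory task is 11−4 = 7, and it's reachable by doing all non-successors before the ivory task.

7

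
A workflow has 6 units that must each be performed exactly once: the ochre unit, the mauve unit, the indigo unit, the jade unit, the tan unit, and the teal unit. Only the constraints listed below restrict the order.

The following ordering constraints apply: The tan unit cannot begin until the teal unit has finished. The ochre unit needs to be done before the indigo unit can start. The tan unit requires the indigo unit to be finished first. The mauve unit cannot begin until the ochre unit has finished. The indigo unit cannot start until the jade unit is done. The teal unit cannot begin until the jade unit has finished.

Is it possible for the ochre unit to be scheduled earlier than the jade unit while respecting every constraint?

Yes

Nothing in the constraints forces the jade unit before the ochre unit — there is no chain from the jade unit to the ochre unit.
That means at least one valid schedule has the ochre unit before the jade unit.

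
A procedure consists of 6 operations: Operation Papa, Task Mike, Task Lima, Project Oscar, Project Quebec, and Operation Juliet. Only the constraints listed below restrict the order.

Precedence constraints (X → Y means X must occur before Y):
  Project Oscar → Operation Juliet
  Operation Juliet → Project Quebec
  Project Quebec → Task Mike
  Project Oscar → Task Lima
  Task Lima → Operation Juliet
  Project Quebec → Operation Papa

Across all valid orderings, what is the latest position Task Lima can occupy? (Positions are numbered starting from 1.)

Following every chain forward from Task Lima, the operations that must come later are Operation Papa, Task Mike, Project Quebec, Operation Juliet — 4 of them.
With 4 mandatory successors out of 6 operations total, the latest slot for Task Lima is 6−4 = 2, and it's reachable by doing all non-successors before Task Lima.

2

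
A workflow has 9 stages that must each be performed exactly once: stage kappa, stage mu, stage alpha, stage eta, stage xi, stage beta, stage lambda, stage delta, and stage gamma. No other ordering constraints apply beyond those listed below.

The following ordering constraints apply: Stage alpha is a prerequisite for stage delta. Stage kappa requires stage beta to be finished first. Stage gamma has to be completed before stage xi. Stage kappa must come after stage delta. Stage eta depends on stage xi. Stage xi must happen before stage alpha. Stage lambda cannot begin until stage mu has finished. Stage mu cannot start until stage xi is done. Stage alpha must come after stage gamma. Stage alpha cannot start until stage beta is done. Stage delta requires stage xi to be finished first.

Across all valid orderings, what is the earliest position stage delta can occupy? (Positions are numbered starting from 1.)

Every stage that must precede stage delta has to come before it. Tracing all chains that end at stage delta, those stages are: stage alpha, stage xi, stage beta, stage gamma — 4 in total.
With 4 mandatory predecessors, the earliest stage delta can sit is position 4+1 = 5, and placing just those 4 first achieves it.

5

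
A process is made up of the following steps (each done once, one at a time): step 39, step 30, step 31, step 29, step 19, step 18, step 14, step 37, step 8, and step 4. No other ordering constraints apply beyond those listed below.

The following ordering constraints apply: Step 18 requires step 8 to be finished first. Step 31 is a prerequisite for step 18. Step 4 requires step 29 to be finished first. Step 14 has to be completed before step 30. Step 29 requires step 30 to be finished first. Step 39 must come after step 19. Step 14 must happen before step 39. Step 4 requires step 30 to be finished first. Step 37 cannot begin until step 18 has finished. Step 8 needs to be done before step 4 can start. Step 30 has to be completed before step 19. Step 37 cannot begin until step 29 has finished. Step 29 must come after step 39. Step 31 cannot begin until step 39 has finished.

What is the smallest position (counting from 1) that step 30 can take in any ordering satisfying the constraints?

2

Working backwards through the constraints from step 30, its only required predecessor is step 14.
With 1 mandatory predecessor, the earliest step 30 can sit is position 1+1 = 2, and placing just that one first achieves it.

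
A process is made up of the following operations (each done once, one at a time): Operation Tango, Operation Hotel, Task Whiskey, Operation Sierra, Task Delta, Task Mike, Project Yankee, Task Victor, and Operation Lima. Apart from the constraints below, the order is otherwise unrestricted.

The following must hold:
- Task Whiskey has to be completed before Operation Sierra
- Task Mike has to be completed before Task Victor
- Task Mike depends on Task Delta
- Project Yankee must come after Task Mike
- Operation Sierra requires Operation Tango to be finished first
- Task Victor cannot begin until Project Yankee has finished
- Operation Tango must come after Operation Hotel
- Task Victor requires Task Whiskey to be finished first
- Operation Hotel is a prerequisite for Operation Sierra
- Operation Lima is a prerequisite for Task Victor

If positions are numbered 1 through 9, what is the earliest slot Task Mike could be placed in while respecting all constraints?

2

The only operation forced before Task Mike (directly or transitively) is Task Delta.
So at minimum 1 operation comes before Task Mike, putting Task Mike no earlier than position 2. That position is achievable by scheduling exactly that predecessor first.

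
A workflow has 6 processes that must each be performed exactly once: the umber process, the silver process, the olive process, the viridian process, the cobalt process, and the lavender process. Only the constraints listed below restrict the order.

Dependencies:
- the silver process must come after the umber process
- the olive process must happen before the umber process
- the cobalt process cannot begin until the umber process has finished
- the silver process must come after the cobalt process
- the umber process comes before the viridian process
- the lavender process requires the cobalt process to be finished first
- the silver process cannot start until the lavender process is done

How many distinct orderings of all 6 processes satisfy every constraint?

Only the olive process has no prerequisites, so it must go first.
Counting all ways to extend the partial order to a total order gives 4.

4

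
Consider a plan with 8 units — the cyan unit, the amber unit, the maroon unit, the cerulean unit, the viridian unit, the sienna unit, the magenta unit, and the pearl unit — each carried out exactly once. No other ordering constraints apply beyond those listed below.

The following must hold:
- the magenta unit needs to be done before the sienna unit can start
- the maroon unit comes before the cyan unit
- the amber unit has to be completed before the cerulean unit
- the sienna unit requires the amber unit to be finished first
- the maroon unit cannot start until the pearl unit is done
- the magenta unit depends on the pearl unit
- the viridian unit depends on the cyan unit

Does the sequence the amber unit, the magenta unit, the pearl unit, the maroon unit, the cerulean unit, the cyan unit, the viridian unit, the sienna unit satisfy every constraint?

The sequence places the magenta unit ahead of the pearl unit.
That contradicts the constraint that the pearl unit must precede the magenta unit.

No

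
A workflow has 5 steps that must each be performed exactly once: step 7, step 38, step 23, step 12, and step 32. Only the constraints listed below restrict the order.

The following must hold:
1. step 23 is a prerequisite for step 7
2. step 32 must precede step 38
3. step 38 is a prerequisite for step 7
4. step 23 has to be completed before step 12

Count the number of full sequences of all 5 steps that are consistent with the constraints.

9

The steps with no prerequisites are step 23, step 32; any of them can be placed first.
Enumerating by repeatedly choosing an available step (one whose prerequisites are all placed) gives 9 distinct complete orderings.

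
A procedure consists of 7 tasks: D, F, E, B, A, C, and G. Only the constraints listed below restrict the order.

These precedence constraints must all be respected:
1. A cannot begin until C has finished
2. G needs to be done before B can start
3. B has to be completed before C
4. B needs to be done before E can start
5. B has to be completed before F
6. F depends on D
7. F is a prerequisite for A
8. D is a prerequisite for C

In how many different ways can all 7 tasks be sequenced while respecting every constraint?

2 tasks have no prerequisites (D, G), so any of them could come first.
Systematically extending each partial ordering one task at a time and counting, there are 26 complete orderings.

26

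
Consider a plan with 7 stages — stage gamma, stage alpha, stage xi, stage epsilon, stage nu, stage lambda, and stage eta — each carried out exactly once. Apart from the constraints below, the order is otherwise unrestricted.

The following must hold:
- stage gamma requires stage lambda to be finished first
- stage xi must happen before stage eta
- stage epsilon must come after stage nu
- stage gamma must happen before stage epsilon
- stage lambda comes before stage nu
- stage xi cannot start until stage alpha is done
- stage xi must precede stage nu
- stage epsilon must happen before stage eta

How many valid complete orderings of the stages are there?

9

2 stages have no prerequisites (stage alpha, stage lambda), so any of them could come first.
Counting all ways to extend the partial order to a total order gives 9.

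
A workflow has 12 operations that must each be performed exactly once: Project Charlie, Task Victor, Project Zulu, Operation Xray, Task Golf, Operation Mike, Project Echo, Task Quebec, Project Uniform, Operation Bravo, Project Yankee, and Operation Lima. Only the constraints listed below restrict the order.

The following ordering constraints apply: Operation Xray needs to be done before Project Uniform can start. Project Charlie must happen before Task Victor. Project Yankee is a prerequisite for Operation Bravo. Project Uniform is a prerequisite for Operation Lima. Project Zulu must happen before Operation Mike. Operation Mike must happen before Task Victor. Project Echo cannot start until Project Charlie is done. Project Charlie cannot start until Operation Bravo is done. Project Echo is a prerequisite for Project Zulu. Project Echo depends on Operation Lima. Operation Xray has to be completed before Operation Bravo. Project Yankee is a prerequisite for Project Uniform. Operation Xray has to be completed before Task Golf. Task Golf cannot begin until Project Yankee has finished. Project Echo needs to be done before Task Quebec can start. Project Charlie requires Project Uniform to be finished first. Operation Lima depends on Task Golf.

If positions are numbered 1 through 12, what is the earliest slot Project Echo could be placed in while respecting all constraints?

Every operation that must precede Project Echo has to come before it. Tracing all chains that end at Project Echo, those operations are: Project Charlie, Operation Xray, Task Golf, Project Uniform, Operation Bravo, Project Yankee, Operation Lima — 7 in total.
So at minimum 7 operations come before Project Echo, putting Project Echo no earlier than position 8. That position is achievable by scheduling exactly those predecessors first.

8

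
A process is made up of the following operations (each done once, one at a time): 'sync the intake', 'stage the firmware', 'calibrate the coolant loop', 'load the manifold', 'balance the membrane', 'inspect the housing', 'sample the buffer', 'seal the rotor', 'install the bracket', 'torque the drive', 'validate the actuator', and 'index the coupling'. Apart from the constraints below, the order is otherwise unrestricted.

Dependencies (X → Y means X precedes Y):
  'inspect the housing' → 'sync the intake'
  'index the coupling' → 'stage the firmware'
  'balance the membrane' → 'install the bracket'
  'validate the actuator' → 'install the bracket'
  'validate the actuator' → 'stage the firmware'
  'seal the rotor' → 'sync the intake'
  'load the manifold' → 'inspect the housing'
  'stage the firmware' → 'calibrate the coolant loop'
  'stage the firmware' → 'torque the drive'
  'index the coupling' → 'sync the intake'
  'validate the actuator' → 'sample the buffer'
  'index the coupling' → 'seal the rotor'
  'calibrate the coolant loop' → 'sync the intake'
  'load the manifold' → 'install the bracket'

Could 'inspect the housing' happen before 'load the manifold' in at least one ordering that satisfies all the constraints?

There is a dependency chain 'load the manifold' → 'inspect the housing', so 'inspect the housing' always comes after 'load the manifold'.
So no valid ordering can have 'inspect the housing' before 'load the manifold'.

No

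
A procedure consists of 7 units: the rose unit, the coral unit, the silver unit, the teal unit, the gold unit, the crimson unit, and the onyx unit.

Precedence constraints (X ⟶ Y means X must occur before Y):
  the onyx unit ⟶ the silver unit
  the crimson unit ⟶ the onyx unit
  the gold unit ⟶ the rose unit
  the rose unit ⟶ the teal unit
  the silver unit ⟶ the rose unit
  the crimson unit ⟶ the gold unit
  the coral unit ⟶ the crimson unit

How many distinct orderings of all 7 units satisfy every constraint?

3

Only the coral unit has no prerequisites, so it must go first.
Systematically extending each partial ordering one unit at a time and counting, there are 3 complete orderings.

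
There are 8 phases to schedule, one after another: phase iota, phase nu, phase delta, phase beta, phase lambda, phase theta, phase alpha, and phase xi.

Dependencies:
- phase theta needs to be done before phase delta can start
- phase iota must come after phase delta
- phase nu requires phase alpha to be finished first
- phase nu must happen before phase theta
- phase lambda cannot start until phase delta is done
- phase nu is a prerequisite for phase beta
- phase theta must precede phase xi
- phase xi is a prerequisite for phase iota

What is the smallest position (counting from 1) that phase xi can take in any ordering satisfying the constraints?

Working backwards through the constraints from phase xi, its full set of required predecessors is phase nu, phase theta, phase alpha — 3 of them.
So at minimum 3 phases come before phase xi, putting phase xi no earlier than position 4. That position is achievable by scheduling exactly those predecessors first.

4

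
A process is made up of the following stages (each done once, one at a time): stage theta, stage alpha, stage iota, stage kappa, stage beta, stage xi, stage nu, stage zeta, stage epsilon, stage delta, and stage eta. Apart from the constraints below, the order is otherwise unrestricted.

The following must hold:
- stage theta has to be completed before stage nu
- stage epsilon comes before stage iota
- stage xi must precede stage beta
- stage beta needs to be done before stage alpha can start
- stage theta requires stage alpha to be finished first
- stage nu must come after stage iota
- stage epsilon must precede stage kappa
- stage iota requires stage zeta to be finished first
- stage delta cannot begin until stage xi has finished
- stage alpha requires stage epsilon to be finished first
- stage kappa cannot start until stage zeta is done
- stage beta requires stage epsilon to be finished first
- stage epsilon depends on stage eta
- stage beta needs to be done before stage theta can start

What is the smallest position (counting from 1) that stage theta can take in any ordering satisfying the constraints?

The stages that are forced before stage theta, directly or transitively, are stage alpha, stage beta, stage xi, stage epsilon, stage eta. That's 5 stages.
So at minimum 5 stages come before stage theta, putting stage theta no earlier than position 6. That position is achievable by scheduling exactly those predecessors first.

6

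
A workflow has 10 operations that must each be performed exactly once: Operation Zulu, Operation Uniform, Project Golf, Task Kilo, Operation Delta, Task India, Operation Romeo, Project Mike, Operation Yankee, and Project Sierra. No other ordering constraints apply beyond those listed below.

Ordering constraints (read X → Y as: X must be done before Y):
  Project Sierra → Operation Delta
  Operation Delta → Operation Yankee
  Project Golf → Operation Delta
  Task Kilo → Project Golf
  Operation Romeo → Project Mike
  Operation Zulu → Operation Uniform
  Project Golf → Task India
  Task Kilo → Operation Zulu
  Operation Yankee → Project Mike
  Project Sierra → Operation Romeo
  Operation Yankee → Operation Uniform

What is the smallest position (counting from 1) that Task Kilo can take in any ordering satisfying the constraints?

No constraint forces any other operation before Task Kilo, so it can be placed first.

1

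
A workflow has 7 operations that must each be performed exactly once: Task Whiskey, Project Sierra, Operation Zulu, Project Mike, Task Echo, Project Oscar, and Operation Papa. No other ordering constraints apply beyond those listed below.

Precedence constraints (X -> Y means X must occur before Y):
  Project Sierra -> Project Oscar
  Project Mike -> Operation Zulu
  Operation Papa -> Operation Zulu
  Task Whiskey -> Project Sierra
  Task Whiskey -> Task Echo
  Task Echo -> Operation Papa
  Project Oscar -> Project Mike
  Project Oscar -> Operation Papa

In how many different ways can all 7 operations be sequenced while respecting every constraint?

7

Task Whiskey is the only operation with nothing required before it, so every ordering starts there.
Counting all ways to extend the partial order to a total order gives 7.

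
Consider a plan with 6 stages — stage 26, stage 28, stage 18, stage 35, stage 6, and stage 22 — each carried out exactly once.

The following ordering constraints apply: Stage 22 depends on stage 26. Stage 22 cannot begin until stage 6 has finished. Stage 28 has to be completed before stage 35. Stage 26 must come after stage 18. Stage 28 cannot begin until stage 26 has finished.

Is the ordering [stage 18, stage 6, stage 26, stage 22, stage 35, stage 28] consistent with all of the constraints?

No

The sequence places stage 35 ahead of stage 28.
That contradicts the constraint that stage 28 must precede stage 35.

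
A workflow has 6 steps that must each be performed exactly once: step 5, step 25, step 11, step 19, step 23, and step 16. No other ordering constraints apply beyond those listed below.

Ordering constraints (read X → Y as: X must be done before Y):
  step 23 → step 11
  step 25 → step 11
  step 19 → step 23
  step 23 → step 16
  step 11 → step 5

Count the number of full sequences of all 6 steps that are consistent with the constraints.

10

2 steps have no prerequisites (step 25, step 19), so any of them could come first.
Enumerating by repeatedly choosing an available step (one whose prerequisites are all placed) gives 10 distinct complete orderings.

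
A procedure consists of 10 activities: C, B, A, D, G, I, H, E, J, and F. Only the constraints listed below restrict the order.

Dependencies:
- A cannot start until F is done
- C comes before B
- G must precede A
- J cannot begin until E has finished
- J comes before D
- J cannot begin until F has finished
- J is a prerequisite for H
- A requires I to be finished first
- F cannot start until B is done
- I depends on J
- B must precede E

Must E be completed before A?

Yes

There is a constraint chain E → J → I → A.
That forces E before A in every valid schedule.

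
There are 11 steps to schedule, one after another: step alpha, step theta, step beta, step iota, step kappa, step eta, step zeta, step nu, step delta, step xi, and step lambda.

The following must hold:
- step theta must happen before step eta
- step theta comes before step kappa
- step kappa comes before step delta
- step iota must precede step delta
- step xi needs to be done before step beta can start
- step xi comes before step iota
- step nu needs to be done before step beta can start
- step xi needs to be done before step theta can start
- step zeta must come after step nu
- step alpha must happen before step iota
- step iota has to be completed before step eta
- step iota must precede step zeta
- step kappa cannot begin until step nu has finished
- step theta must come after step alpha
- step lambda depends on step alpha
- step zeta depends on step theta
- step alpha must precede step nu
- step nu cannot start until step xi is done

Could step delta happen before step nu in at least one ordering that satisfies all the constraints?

No

There is a dependency chain step nu → step kappa → step delta, so step delta always comes after step nu.
So no valid ordering can have step delta before step nu.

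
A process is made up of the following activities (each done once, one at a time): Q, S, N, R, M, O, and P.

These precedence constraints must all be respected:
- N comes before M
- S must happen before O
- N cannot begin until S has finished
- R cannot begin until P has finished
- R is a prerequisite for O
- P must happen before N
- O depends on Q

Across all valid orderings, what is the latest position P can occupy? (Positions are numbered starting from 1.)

Following every chain forward from P, the activities that must come later are N, R, M, O — 4 of them.
With 4 mandatory successors out of 7 activities total, the latest slot for P is 7−4 = 3, and it's reachable by doing all non-successors before P.

3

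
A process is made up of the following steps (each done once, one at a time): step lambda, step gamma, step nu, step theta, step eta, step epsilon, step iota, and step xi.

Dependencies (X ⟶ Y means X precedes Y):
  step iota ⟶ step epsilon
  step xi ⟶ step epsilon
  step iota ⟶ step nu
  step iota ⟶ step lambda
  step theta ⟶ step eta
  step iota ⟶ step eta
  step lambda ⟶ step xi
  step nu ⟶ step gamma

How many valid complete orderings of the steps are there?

270

The steps with no prerequisites are step theta, step iota; any of them can be placed first.
Enumerating by repeatedly choosing an available step (one whose prerequisites are all placed) gives 270 distinct complete orderings.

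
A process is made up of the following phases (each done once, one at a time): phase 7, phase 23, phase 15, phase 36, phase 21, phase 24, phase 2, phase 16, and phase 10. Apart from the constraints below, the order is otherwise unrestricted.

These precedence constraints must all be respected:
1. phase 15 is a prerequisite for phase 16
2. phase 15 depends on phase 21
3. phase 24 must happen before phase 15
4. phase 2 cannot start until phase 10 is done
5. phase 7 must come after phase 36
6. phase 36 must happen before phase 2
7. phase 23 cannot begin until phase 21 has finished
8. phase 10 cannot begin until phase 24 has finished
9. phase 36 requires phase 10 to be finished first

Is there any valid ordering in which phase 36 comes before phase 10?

No

Following phase 10 → phase 36, phase 10 must precede phase 36 in every valid ordering.
Hence phase 36 can never be scheduled before phase 10.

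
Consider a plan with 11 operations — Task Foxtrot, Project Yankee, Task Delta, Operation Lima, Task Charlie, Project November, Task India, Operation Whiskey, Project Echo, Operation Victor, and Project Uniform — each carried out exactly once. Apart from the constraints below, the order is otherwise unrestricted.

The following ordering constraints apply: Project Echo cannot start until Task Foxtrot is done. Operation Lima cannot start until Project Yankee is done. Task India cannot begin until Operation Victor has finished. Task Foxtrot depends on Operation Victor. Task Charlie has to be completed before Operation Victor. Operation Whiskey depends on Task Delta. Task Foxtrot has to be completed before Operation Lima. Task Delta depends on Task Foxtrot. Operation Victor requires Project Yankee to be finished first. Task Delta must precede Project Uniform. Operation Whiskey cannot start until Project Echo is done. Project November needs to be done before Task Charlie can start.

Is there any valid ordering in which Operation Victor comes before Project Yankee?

No

There is a dependency chain Project Yankee → Operation Victor, so Operation Victor always comes after Project Yankee.
So no valid ordering can have Operation Victor before Project Yankee.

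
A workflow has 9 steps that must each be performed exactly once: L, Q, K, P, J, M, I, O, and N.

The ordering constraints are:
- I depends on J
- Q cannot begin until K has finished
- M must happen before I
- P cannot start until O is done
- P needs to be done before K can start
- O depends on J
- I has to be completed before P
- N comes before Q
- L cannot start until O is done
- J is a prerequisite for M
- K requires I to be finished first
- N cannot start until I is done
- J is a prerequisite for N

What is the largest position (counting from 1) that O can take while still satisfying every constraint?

5

Following every chain forward from O, the steps that must come later are L, Q, K, P — 4 of them.
With 4 mandatory successors out of 9 steps total, the latest slot for O is 9−4 = 5, and it's reachable by doing all non-successors before O.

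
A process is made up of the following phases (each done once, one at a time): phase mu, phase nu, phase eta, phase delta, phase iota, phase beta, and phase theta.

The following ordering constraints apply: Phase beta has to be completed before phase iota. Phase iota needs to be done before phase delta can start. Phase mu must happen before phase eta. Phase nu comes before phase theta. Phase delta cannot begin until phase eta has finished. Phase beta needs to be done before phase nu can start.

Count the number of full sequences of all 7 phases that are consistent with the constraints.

The phases with no prerequisites are phase mu, phase beta; any of them can be placed first.
Counting all ways to extend the partial order to a total order gives 71.

71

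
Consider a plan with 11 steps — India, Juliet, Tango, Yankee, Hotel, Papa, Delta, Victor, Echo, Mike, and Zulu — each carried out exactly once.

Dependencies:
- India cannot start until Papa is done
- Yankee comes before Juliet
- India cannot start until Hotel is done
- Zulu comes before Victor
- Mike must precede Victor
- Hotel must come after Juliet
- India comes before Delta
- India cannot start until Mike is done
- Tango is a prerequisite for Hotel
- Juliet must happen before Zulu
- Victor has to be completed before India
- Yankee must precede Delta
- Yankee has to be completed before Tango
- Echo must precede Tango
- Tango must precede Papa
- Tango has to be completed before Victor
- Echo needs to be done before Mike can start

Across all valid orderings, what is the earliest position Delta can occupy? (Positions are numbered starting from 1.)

Working backwards through the constraints from Delta, its full set of required predecessors is India, Juliet, Tango, Yankee, Hotel, Papa, Victor, Echo, Mike, Zulu — 10 of them.
With 10 mandatory predecessors, the earliest Delta can sit is position 10+1 = 11, and placing just those 10 first achieves it.

11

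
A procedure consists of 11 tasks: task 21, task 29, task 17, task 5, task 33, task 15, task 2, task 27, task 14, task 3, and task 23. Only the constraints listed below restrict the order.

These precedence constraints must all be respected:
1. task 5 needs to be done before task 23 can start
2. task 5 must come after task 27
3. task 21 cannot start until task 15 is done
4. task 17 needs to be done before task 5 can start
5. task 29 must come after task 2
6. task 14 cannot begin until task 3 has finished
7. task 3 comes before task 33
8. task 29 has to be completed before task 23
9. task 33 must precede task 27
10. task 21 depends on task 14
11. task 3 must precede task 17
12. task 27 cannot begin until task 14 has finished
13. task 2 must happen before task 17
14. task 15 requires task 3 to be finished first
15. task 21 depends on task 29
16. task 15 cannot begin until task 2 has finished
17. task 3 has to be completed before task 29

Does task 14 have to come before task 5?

Yes

Tracing the constraints gives a chain: task 14 → task 27 → task 5.
That forces task 14 before task 5 in every valid schedule.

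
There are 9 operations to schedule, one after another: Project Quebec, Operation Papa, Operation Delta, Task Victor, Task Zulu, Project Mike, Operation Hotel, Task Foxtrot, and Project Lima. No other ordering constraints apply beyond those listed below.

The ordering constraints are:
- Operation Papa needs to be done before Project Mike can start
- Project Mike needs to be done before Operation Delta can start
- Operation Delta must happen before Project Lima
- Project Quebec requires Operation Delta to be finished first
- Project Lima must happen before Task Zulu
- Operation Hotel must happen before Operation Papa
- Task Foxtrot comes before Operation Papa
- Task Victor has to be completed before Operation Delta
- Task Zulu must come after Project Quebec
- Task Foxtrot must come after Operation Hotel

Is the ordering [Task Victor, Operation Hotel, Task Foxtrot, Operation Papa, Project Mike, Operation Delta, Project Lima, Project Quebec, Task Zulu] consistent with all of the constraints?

Every stated constraint is respected: Task Victor sits at position 1, ahead of Operation Delta at position 6, and each of the other listed pairs likewise has the predecessor earlier in the sequence.

Yes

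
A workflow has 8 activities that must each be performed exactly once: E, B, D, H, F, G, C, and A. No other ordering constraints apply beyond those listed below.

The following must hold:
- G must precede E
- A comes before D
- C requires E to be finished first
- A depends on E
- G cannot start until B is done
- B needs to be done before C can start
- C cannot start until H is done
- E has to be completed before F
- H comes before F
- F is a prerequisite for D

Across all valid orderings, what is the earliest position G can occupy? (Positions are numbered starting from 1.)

2

The only activity forced before G (directly or transitively) is B.
With 1 mandatory predecessor, the earliest G can sit is position 1+1 = 2, and placing just that one first achieves it.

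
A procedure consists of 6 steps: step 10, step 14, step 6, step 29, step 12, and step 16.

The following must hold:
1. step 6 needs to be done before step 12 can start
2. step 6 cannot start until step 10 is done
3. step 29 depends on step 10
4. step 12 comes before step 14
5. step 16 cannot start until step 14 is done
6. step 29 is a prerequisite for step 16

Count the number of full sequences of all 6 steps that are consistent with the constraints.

Only step 10 has no prerequisites, so it must go first.
Counting all ways to extend the partial order to a total order gives 4.

4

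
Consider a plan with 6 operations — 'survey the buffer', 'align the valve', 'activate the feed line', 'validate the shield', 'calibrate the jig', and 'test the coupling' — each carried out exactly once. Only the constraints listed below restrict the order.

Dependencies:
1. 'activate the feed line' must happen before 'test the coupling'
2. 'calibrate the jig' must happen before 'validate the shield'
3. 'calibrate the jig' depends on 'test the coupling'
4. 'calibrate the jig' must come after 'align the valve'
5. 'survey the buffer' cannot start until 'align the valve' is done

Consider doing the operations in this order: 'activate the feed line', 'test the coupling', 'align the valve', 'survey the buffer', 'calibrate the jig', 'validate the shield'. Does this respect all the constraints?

Checking each listed constraint against this order: for instance, 'test the coupling' is in position 2 and 'calibrate the jig' in position 5, so that constraint holds — and the remaining constraints check out the same way.

Yes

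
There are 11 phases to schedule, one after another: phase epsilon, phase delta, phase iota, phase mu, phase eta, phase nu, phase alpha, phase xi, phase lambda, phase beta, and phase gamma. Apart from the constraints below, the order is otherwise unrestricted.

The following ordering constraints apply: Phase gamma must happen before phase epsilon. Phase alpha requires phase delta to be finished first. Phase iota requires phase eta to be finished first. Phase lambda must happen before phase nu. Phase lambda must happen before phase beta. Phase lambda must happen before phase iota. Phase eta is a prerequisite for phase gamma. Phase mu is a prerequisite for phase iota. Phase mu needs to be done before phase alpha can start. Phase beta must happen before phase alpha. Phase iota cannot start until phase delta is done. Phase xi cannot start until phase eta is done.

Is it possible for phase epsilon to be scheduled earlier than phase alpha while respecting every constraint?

Nothing in the constraints forces phase alpha before phase epsilon — there is no chain from phase alpha to phase epsilon.
So a valid ordering placing phase epsilon earlier than phase alpha exists.

Yes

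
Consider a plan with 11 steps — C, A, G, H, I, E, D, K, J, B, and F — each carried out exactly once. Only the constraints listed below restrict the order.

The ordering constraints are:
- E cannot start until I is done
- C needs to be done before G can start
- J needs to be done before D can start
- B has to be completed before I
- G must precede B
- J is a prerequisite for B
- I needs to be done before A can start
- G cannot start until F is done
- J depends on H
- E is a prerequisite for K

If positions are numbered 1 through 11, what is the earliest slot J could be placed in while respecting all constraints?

The only step forced before J (directly or transitively) is H.
With 1 mandatory predecessor, the earliest J can sit is position 1+1 = 2, and placing just that one first achieves it.

2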